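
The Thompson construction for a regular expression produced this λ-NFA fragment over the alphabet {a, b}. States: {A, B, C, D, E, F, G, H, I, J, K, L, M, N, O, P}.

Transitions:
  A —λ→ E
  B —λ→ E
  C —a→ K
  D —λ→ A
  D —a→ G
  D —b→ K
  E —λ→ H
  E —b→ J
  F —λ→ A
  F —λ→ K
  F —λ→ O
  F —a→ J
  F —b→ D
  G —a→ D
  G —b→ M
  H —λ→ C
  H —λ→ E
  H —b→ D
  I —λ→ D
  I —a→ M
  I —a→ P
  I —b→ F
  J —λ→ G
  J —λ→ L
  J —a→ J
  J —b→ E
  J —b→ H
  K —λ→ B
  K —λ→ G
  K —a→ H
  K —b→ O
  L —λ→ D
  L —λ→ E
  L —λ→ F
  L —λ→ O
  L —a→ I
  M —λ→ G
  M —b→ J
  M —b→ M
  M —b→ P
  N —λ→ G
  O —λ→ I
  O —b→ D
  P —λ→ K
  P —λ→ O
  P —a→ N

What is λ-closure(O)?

{A, C, D, E, H, I, O}

Start with {O}.
From O via λ: add I.
From I via λ: add D.
From D via λ: add A.
From A via λ: add E.
From E via λ: add H.
From H via λ: add C.
No new states can be added; the closed set is {A, C, D, E, H, I, O}.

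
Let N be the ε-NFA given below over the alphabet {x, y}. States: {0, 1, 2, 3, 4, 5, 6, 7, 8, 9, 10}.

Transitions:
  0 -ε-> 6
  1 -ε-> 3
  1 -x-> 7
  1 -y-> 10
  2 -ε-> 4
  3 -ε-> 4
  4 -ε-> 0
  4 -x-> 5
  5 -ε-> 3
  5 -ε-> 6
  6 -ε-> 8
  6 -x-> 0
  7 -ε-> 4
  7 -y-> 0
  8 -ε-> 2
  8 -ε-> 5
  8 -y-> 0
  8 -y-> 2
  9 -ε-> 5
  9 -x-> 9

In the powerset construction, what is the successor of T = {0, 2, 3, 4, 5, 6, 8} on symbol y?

8 on y → {0, 2}.
No y-transition from 0, 2, 3, 4, 5, 6.
Union after reading y: {0, 2}.
Now take the ε-closure:
From 0 via ε: add 6.
From 2 via ε: add 4.
From 6 via ε: add 8.
From 8 via ε: add 5.
From 5 via ε: add 3.
No new states can be added; the closed set is {0, 2, 3, 4, 5, 6, 8}.

{0, 2, 3, 4, 5, 6, 8}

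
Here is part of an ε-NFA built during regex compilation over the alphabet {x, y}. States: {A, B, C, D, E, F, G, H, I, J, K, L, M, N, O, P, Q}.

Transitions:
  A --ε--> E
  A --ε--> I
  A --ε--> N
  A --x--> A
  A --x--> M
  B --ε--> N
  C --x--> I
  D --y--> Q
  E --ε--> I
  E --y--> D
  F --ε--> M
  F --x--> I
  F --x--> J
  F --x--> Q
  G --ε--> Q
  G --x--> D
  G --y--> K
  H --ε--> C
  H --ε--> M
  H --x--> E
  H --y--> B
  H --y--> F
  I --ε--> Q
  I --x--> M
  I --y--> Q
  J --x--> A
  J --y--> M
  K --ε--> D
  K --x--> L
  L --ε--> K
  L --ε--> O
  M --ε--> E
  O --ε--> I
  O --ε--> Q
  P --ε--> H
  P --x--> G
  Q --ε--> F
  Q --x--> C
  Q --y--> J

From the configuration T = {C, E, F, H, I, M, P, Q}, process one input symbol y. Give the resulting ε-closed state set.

E on y → {D}.
H on y → {B, F}.
I on y → {Q}.
Q on y → {J}.
No y-transition from C, F, M, P.
Union after reading y: {B, D, F, J, Q}.
Now take the ε-closure:
From B via ε: add N.
From F via ε: add M.
From M via ε: add E.
From E via ε: add I.
No new states can be added; the closed set is {B, D, E, F, I, J, M, N, Q}.

{B, D, E, F, I, J, M, N, Q}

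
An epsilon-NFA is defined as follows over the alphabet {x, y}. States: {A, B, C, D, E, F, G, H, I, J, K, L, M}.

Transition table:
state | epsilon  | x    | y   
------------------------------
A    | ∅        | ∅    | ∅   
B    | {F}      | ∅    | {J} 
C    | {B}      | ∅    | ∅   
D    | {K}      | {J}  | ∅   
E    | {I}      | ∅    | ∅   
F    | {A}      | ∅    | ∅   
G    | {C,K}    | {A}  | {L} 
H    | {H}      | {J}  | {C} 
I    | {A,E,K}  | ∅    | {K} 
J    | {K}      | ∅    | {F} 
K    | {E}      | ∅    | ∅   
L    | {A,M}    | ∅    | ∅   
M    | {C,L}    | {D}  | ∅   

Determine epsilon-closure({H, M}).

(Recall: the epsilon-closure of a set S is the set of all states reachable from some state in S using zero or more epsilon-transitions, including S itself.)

{A, B, C, F, H, L, M}

Start with {H, M}.
From M via epsilon: add C, L.
From C via epsilon: add B.
From L via epsilon: add A.
From B via epsilon: add F.
No new states can be added; the closed set is {A, B, C, F, H, L, M}.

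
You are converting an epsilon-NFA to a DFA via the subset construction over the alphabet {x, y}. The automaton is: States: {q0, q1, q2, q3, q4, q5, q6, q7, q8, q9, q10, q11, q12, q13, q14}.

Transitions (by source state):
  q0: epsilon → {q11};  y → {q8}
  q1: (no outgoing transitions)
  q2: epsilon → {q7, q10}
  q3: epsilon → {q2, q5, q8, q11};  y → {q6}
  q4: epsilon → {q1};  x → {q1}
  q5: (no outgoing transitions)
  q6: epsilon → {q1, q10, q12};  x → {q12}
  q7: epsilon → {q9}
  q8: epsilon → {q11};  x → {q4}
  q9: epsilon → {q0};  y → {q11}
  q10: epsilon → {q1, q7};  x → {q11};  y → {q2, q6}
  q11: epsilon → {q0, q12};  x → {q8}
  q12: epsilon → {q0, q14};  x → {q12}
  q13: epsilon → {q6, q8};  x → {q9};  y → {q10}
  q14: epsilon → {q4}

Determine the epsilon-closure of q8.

{q0, q1, q4, q8, q11, q12, q14}

Start with {q8}.
From q8 via epsilon: add q11.
From q11 via epsilon: add q0, q12.
From q12 via epsilon: add q14.
From q14 via epsilon: add q4.
From q4 via epsilon: add q1.
No new states can be added; the closed set is {q0, q1, q4, q8, q11, q12, q14}.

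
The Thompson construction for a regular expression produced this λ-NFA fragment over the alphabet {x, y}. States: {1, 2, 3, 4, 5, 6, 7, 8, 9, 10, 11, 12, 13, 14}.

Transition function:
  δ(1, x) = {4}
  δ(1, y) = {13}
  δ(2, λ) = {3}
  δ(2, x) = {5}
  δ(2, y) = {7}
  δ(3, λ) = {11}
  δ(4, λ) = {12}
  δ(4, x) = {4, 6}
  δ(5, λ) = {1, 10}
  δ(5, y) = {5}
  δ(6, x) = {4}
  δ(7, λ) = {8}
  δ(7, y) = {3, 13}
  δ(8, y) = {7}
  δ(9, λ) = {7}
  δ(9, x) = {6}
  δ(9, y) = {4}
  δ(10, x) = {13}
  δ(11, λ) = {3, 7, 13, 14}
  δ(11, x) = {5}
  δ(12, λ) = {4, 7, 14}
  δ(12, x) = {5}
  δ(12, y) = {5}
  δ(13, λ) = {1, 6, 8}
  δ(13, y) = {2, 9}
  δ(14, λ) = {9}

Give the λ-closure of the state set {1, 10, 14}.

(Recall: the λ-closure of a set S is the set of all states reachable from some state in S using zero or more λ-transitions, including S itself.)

Start with {1, 10, 14}.
From 14 via λ: add 9.
From 9 via λ: add 7.
From 7 via λ: add 8.
No new states can be added; the closed set is {1, 7, 8, 9, 10, 14}.

{1, 7, 8, 9, 10, 14}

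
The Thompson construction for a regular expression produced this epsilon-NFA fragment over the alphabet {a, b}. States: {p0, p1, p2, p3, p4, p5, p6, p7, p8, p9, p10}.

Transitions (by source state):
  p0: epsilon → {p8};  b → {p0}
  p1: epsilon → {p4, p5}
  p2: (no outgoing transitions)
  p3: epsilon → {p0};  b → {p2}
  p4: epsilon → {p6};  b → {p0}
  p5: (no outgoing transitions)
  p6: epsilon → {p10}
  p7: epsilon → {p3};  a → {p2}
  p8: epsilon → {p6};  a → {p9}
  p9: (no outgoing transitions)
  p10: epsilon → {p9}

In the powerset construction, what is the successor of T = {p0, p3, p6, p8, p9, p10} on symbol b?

p0 on b → {p0}.
p3 on b → {p2}.
No b-transition from p6, p8, p9, p10.
Union after reading b: {p0, p2}.
Now take the epsilon-closure:
From p0 via epsilon: add p8.
From p8 via epsilon: add p6.
From p6 via epsilon: add p10.
From p10 via epsilon: add p9.
No new states can be added; the closed set is {p0, p2, p6, p8, p9, p10}.

{p0, p2, p6, p8, p9, p10}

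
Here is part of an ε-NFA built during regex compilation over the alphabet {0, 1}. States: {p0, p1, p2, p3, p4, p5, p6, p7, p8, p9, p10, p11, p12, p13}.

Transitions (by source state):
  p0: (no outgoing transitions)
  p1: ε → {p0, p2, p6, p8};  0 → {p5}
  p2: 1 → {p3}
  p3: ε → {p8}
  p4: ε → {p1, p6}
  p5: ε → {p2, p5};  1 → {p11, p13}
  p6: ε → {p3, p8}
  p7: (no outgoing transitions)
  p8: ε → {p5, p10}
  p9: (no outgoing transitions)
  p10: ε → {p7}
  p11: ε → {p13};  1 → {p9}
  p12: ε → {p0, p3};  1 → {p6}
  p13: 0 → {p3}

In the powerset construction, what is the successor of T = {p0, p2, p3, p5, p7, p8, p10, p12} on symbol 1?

{p2, p3, p5, p6, p7, p8, p10, p11, p13}

p2 on 1 → {p3}.
p5 on 1 → {p11, p13}.
p12 on 1 → {p6}.
No 1-transition from p0, p3, p7, p8, p10.
Union after reading 1: {p3, p6, p11, p13}.
Now take the ε-closure:
From p3 via ε: add p8.
From p8 via ε: add p5, p10.
From p5 via ε: add p2.
From p10 via ε: add p7.
No new states can be added; the closed set is {p2, p3, p5, p6, p7, p8, p10, p11, p13}.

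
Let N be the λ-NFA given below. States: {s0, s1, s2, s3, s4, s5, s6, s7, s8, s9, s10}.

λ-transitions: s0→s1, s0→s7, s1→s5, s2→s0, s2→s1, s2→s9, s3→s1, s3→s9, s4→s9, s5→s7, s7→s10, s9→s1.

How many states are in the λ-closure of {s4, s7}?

Start with {s4, s7}.
From s4 via λ: add s9.
From s7 via λ: add s10.
From s9 via λ: add s1.
From s1 via λ: add s5.
λ-closure = {s1, s4, s5, s7, s9, s10}, which has 6 states.

6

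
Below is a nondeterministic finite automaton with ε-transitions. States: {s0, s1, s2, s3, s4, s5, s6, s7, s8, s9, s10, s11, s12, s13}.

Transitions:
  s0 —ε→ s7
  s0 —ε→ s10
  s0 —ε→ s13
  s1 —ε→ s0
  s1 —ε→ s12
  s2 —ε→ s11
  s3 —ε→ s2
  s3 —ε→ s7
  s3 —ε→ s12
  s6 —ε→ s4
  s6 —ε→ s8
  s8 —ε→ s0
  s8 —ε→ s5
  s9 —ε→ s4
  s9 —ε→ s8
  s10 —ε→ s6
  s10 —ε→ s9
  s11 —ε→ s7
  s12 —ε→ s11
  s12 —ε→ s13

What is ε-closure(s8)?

{s0, s4, s5, s6, s7, s8, s9, s10, s13}

Start with {s8}.
From s8 via ε: add s0, s5.
From s0 via ε: add s7, s10, s13.
From s10 via ε: add s6, s9.
From s6 via ε: add s4.
No new states can be added; the closed set is {s0, s4, s5, s6, s7, s8, s9, s10, s13}.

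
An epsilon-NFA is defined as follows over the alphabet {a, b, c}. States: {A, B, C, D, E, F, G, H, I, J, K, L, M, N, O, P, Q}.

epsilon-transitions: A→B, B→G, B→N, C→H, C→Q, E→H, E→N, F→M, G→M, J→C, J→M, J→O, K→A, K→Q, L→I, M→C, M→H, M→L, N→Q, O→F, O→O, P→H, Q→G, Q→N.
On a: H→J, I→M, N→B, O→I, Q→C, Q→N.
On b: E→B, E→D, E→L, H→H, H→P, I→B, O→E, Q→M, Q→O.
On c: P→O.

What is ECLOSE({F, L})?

{C, F, G, H, I, L, M, N, Q}

Start with {F, L}.
From F via epsilon: add M.
From L via epsilon: add I.
From M via epsilon: add C, H.
From C via epsilon: add Q.
From Q via epsilon: add G, N.
No new states can be added; the closed set is {C, F, G, H, I, L, M, N, Q}.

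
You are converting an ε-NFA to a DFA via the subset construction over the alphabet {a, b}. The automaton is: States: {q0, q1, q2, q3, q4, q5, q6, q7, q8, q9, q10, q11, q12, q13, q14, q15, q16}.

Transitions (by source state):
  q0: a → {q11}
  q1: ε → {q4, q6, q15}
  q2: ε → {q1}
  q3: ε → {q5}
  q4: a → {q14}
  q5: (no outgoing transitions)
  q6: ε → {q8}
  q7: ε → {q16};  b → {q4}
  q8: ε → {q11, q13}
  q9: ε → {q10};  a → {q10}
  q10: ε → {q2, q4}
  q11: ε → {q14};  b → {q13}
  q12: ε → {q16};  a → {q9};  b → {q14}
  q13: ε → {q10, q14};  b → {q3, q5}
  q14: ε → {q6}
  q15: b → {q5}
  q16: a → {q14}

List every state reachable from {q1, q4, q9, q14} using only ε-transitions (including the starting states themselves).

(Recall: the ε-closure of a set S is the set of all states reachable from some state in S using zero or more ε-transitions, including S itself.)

Start with {q1, q4, q9, q14}.
From q1 via ε: add q6, q15.
From q9 via ε: add q10.
From q6 via ε: add q8.
From q10 via ε: add q2.
From q8 via ε: add q11, q13.
No new states can be added; the closed set is {q1, q2, q4, q6, q8, q9, q10, q11, q13, q14, q15}.

{q1, q2, q4, q6, q8, q9, q10, q11, q13, q14, q15}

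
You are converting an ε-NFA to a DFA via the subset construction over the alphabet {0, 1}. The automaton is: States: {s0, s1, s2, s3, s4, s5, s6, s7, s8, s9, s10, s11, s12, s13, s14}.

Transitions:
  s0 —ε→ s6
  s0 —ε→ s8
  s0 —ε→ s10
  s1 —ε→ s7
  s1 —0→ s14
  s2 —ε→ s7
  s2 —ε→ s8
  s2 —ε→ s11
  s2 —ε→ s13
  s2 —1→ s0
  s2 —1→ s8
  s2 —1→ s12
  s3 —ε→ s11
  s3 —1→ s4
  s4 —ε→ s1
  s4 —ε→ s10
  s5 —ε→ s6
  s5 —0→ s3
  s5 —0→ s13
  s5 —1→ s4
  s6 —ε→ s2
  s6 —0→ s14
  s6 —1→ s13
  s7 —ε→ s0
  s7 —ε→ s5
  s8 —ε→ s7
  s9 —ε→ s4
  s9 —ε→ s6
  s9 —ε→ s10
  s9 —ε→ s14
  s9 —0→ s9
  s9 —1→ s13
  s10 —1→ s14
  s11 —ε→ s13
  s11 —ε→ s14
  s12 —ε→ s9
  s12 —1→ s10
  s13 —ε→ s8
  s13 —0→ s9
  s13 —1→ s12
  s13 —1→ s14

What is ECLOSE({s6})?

Start with {s6}.
From s6 via ε: add s2.
From s2 via ε: add s7, s8, s11, s13.
From s7 via ε: add s0, s5.
From s11 via ε: add s14.
From s0 via ε: add s10.
No new states can be added; the closed set is {s0, s2, s5, s6, s7, s8, s10, s11, s13, s14}.

{s0, s2, s5, s6, s7, s8, s10, s11, s13, s14}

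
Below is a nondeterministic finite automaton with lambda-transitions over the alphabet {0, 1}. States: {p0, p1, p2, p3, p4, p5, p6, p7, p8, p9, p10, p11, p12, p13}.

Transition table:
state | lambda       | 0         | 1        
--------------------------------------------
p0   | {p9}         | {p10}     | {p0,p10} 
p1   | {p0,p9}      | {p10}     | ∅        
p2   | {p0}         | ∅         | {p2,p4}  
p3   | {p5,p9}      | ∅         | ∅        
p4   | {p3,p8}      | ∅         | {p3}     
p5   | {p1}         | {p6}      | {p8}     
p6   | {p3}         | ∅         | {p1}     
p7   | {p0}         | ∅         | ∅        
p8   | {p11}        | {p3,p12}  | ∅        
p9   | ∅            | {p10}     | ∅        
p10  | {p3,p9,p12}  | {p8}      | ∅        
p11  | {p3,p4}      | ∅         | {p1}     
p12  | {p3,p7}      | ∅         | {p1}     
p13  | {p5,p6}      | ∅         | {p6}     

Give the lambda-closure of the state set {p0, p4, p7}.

Start with {p0, p4, p7}.
From p0 via lambda: add p9.
From p4 via lambda: add p3, p8.
From p3 via lambda: add p5.
From p8 via lambda: add p11.
From p5 via lambda: add p1.
No new states can be added; the closed set is {p0, p1, p3, p4, p5, p7, p8, p9, p11}.

{p0, p1, p3, p4, p5, p7, p8, p9, p11}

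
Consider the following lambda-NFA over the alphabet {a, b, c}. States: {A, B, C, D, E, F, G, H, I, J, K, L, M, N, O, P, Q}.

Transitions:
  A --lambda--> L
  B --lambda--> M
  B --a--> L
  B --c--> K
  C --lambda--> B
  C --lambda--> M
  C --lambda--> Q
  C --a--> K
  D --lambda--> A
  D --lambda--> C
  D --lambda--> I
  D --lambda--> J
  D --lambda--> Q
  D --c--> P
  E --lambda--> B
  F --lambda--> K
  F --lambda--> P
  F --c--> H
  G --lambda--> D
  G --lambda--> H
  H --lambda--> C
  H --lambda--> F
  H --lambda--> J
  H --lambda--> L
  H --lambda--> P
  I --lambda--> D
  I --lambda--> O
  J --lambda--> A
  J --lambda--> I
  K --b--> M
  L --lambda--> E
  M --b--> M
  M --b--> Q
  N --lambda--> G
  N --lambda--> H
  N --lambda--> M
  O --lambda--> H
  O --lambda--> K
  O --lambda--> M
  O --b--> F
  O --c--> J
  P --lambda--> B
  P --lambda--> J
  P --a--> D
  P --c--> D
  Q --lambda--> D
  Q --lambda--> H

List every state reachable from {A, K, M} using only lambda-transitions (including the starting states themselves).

Start with {A, K, M}.
From A via lambda: add L.
From L via lambda: add E.
From E via lambda: add B.
No new states can be added; the closed set is {A, B, E, K, L, M}.

{A, B, E, K, L, M}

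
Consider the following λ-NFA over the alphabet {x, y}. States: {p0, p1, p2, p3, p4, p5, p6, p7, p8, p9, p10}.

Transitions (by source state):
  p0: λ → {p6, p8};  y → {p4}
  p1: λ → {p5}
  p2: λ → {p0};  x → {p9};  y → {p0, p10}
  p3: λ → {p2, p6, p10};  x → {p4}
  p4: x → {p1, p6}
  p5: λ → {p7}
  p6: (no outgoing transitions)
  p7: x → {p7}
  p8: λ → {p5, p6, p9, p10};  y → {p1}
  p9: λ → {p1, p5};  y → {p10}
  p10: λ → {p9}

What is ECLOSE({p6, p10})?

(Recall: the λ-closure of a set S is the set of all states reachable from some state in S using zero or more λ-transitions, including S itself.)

{p1, p5, p6, p7, p9, p10}

Start with {p6, p10}.
From p10 via λ: add p9.
From p9 via λ: add p1, p5.
From p5 via λ: add p7.
No new states can be added; the closed set is {p1, p5, p6, p7, p9, p10}.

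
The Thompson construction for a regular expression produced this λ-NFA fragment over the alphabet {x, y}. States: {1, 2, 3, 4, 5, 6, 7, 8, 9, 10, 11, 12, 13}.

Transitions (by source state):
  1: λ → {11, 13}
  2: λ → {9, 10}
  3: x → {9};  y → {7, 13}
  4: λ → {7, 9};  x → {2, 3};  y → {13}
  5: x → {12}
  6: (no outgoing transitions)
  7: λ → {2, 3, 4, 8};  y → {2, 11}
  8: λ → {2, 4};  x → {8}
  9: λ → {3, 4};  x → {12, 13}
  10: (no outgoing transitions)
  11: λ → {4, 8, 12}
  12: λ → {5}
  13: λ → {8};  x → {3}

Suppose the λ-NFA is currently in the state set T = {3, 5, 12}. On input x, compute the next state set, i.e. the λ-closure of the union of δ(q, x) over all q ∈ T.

3 on x → {9}.
5 on x → {12}.
No x-transition from 12.
Union after reading x: {9, 12}.
Now take the λ-closure:
From 9 via λ: add 3, 4.
From 12 via λ: add 5.
From 4 via λ: add 7.
From 7 via λ: add 2, 8.
From 2 via λ: add 10.
No new states can be added; the closed set is {2, 3, 4, 5, 7, 8, 9, 10, 12}.

{2, 3, 4, 5, 7, 8, 9, 10, 12}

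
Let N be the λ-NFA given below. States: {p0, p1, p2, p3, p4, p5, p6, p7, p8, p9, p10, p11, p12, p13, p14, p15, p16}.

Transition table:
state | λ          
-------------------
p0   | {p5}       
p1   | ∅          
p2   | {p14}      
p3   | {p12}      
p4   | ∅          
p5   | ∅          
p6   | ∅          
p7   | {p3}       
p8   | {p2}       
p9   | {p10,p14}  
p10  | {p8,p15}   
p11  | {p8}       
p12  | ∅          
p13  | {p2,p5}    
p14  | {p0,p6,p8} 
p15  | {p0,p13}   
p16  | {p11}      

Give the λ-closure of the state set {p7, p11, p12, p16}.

Start with {p7, p11, p12, p16}.
From p7 via λ: add p3.
From p11 via λ: add p8.
From p8 via λ: add p2.
From p2 via λ: add p14.
From p14 via λ: add p0, p6.
From p0 via λ: add p5.
No new states can be added; the closed set is {p0, p2, p3, p5, p6, p7, p8, p11, p12, p14, p16}.

{p0, p2, p3, p5, p6, p7, p8, p11, p12, p14, p16}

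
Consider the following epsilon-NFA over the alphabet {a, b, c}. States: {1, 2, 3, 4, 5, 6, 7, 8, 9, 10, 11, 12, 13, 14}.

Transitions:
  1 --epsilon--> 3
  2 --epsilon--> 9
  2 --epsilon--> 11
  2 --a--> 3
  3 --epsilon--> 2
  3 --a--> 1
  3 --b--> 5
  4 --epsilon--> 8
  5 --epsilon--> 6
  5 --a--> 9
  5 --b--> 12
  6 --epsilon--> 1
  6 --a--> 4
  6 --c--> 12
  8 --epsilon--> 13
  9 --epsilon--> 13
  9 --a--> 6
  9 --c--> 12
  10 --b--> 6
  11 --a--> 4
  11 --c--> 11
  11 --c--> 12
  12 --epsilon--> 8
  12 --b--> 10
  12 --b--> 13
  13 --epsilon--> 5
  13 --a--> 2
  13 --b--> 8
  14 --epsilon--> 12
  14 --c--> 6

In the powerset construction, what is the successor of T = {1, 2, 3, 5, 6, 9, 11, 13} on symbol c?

6 on c → {12}.
9 on c → {12}.
11 on c → {11, 12}.
No c-transition from 1, 2, 3, 5, 13.
Union after reading c: {11, 12}.
Now take the epsilon-closure:
From 12 via epsilon: add 8.
From 8 via epsilon: add 13.
From 13 via epsilon: add 5.
From 5 via epsilon: add 6.
From 6 via epsilon: add 1.
From 1 via epsilon: add 3.
From 3 via epsilon: add 2.
From 2 via epsilon: add 9.
No new states can be added; the closed set is {1, 2, 3, 5, 6, 8, 9, 11, 12, 13}.

{1, 2, 3, 5, 6, 8, 9, 11, 12, 13}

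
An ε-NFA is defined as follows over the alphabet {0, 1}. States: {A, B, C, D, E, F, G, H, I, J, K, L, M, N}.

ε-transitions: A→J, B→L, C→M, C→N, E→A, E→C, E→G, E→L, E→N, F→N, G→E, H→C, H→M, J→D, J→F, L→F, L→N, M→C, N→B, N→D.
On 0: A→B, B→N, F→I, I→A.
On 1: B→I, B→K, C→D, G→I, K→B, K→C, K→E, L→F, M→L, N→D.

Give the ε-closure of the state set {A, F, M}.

{A, B, C, D, F, J, L, M, N}

Start with {A, F, M}.
From A via ε: add J.
From F via ε: add N.
From M via ε: add C.
From J via ε: add D.
From N via ε: add B.
From B via ε: add L.
No new states can be added; the closed set is {A, B, C, D, F, J, L, M, N}.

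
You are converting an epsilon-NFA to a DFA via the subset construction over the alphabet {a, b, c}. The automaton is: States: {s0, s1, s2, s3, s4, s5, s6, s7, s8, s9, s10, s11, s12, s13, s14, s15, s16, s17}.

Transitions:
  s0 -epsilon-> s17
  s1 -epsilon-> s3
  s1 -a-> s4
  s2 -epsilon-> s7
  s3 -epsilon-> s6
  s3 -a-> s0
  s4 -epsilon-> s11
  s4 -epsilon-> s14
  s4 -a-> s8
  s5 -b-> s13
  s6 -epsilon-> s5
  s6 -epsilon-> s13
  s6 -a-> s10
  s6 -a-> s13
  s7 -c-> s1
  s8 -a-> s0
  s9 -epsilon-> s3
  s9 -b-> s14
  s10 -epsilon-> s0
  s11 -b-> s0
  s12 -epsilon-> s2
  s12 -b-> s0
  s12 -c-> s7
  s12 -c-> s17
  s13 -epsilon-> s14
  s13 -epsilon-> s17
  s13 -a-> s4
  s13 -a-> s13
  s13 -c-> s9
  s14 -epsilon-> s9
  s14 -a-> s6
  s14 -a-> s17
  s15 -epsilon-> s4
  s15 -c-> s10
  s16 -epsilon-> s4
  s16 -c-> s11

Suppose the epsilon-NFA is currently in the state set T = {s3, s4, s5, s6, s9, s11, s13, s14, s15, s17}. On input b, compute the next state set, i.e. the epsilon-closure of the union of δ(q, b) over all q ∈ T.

s5 on b → {s13}.
s9 on b → {s14}.
s11 on b → {s0}.
No b-transition from s3, s4, s6, s13, s14, s15, s17.
Union after reading b: {s0, s13, s14}.
Now take the epsilon-closure:
From s0 via epsilon: add s17.
From s14 via epsilon: add s9.
From s9 via epsilon: add s3.
From s3 via epsilon: add s6.
From s6 via epsilon: add s5.
No new states can be added; the closed set is {s0, s3, s5, s6, s9, s13, s14, s17}.

{s0, s3, s5, s6, s9, s13, s14, s17}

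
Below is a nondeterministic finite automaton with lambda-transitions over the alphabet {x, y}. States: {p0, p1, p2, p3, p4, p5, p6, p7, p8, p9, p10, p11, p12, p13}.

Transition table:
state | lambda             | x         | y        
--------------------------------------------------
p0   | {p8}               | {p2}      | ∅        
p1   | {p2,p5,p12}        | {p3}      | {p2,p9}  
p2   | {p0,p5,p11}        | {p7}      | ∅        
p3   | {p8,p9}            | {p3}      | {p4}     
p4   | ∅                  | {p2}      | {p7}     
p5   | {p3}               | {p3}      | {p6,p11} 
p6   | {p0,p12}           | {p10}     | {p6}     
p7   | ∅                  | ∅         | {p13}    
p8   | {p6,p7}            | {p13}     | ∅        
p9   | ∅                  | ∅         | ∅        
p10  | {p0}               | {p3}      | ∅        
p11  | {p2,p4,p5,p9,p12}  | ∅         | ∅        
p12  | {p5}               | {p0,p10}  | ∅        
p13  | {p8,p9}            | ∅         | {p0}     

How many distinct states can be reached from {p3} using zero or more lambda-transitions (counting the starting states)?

Start with {p3}.
From p3 via lambda: add p8, p9.
From p8 via lambda: add p6, p7.
From p6 via lambda: add p0, p12.
From p12 via lambda: add p5.
lambda-closure = {p0, p3, p5, p6, p7, p8, p9, p12}, which has 8 states.

8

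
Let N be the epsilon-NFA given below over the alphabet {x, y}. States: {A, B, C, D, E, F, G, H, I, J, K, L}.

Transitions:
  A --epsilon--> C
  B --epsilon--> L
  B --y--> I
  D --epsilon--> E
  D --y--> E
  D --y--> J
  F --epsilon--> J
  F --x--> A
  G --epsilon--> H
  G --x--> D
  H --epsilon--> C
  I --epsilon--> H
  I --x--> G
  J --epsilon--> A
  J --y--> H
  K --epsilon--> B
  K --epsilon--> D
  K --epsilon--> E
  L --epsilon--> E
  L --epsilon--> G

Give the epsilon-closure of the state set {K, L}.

Start with {K, L}.
From K via epsilon: add B, D, E.
From L via epsilon: add G.
From G via epsilon: add H.
From H via epsilon: add C.
No new states can be added; the closed set is {B, C, D, E, G, H, K, L}.

{B, C, D, E, G, H, K, L}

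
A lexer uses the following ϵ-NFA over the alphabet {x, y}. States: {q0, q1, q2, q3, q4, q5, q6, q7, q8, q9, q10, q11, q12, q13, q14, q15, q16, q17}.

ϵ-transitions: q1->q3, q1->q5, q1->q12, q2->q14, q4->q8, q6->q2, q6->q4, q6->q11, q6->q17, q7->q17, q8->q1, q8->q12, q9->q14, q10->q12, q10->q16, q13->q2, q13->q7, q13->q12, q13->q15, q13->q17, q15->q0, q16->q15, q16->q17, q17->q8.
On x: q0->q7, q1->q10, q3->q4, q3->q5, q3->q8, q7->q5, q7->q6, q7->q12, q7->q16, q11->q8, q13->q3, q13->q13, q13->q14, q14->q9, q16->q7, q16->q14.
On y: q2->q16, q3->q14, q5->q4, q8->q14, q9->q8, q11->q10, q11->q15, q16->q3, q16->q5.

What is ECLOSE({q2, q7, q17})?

Start with {q2, q7, q17}.
From q2 via ϵ: add q14.
From q17 via ϵ: add q8.
From q8 via ϵ: add q1, q12.
From q1 via ϵ: add q3, q5.
No new states can be added; the closed set is {q1, q2, q3, q5, q7, q8, q12, q14, q17}.

{q1, q2, q3, q5, q7, q8, q12, q14, q17}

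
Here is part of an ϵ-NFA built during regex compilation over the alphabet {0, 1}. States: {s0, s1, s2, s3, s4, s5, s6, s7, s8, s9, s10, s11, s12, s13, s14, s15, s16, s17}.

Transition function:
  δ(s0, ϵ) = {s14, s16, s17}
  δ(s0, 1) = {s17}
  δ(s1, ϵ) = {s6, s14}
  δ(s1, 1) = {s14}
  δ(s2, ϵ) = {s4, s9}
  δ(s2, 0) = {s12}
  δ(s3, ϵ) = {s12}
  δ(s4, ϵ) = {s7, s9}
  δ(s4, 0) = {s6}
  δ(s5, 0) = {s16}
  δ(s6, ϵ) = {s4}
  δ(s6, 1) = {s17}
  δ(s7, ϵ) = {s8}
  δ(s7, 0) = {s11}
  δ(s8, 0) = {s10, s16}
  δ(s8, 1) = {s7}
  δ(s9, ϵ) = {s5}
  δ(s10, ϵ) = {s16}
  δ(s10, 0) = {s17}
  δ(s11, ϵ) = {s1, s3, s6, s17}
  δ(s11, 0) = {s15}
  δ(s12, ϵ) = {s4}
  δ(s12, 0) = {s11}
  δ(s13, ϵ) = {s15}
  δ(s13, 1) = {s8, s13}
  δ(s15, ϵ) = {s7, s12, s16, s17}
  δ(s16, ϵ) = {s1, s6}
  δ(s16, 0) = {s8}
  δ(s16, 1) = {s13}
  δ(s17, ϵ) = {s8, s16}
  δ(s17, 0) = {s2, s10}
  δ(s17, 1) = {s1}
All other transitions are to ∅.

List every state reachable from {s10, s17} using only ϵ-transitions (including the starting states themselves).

{s1, s4, s5, s6, s7, s8, s9, s10, s14, s16, s17}

Start with {s10, s17}.
From s10 via ϵ: add s16.
From s17 via ϵ: add s8.
From s16 via ϵ: add s1, s6.
From s1 via ϵ: add s14.
From s6 via ϵ: add s4.
From s4 via ϵ: add s7, s9.
From s9 via ϵ: add s5.
No new states can be added; the closed set is {s1, s4, s5, s6, s7, s8, s9, s10, s14, s16, s17}.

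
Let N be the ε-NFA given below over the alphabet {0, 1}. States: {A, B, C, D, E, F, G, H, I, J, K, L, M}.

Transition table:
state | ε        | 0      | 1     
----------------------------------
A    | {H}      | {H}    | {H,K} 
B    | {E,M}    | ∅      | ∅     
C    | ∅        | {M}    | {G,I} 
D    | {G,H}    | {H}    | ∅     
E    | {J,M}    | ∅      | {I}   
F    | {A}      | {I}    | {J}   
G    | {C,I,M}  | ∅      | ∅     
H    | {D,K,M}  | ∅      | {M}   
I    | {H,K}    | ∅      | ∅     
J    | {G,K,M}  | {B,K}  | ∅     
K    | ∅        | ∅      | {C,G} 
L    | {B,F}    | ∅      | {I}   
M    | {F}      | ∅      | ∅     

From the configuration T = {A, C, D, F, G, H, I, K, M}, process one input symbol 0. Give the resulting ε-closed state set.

{A, C, D, F, G, H, I, K, M}

A on 0 → {H}.
C on 0 → {M}.
D on 0 → {H}.
F on 0 → {I}.
No 0-transition from G, H, I, K, M.
Union after reading 0: {H, I, M}.
Now take the ε-closure:
From H via ε: add D, K.
From M via ε: add F.
From D via ε: add G.
From F via ε: add A.
From G via ε: add C.
No new states can be added; the closed set is {A, C, D, F, G, H, I, K, M}.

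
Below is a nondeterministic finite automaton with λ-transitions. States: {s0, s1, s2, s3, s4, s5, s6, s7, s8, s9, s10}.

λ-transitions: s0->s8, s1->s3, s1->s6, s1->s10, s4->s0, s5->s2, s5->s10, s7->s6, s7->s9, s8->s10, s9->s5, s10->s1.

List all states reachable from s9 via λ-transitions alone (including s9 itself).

Start with {s9}.
From s9 via λ: add s5.
From s5 via λ: add s2, s10.
From s10 via λ: add s1.
From s1 via λ: add s3, s6.
No new states can be added; the closed set is {s1, s2, s3, s5, s6, s9, s10}.

{s1, s2, s3, s5, s6, s9, s10}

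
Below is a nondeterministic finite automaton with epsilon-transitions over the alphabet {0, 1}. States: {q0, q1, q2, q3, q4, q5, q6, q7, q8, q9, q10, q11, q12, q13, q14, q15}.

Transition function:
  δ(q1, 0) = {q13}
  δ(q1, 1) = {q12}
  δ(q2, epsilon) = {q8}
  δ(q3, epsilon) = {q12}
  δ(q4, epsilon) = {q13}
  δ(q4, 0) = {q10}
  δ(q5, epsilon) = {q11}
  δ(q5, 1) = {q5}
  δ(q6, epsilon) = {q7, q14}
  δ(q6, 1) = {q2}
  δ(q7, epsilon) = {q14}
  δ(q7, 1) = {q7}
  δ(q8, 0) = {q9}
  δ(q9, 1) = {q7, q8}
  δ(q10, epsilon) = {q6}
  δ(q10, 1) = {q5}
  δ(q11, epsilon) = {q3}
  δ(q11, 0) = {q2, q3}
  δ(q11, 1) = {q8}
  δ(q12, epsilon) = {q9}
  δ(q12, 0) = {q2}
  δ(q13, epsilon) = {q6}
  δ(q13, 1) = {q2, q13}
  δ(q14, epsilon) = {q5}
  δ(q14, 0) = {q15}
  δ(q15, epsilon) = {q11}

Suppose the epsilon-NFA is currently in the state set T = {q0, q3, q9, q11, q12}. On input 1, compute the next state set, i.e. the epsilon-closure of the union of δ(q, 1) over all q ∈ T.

{q3, q5, q7, q8, q9, q11, q12, q14}

q9 on 1 → {q7, q8}.
q11 on 1 → {q8}.
No 1-transition from q0, q3, q12.
Union after reading 1: {q7, q8}.
Now take the epsilon-closure:
From q7 via epsilon: add q14.
From q14 via epsilon: add q5.
From q5 via epsilon: add q11.
From q11 via epsilon: add q3.
From q3 via epsilon: add q12.
From q12 via epsilon: add q9.
No new states can be added; the closed set is {q3, q5, q7, q8, q9, q11, q12, q14}.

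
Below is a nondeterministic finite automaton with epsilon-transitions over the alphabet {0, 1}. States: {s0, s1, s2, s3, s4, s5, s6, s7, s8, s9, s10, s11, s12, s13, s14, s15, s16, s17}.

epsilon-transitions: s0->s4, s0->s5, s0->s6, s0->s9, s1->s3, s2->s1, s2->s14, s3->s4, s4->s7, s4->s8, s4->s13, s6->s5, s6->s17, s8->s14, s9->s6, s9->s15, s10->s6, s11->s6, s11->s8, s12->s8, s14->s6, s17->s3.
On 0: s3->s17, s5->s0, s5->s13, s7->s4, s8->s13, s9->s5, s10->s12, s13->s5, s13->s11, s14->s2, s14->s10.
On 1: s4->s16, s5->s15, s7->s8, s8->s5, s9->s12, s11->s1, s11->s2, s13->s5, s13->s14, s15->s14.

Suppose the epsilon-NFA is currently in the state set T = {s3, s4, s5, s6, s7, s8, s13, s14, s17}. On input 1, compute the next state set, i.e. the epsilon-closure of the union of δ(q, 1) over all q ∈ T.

s4 on 1 → {s16}.
s5 on 1 → {s15}.
s7 on 1 → {s8}.
s8 on 1 → {s5}.
s13 on 1 → {s5, s14}.
No 1-transition from s3, s6, s14, s17.
Union after reading 1: {s5, s8, s14, s15, s16}.
Now take the epsilon-closure:
From s14 via epsilon: add s6.
From s6 via epsilon: add s17.
From s17 via epsilon: add s3.
From s3 via epsilon: add s4.
From s4 via epsilon: add s7, s13.
No new states can be added; the closed set is {s3, s4, s5, s6, s7, s8, s13, s14, s15, s16, s17}.

{s3, s4, s5, s6, s7, s8, s13, s14, s15, s16, s17}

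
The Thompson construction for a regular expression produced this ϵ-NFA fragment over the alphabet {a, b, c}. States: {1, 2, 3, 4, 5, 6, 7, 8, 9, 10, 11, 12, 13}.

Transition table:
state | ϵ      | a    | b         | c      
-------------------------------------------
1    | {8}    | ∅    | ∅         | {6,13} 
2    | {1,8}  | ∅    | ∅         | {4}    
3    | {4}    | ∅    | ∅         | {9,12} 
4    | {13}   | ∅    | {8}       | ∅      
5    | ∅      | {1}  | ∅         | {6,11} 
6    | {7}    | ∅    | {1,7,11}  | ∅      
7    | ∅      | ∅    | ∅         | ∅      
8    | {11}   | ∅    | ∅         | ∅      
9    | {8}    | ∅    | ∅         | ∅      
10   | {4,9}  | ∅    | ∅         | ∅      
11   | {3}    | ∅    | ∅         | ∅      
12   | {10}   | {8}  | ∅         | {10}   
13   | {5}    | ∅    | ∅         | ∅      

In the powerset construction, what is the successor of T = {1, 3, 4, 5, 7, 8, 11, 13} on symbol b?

{3, 4, 5, 8, 11, 13}

4 on b → {8}.
No b-transition from 1, 3, 5, 7, 8, 11, 13.
Union after reading b: {8}.
Now take the ϵ-closure:
From 8 via ϵ: add 11.
From 11 via ϵ: add 3.
From 3 via ϵ: add 4.
From 4 via ϵ: add 13.
From 13 via ϵ: add 5.
No new states can be added; the closed set is {3, 4, 5, 8, 11, 13}.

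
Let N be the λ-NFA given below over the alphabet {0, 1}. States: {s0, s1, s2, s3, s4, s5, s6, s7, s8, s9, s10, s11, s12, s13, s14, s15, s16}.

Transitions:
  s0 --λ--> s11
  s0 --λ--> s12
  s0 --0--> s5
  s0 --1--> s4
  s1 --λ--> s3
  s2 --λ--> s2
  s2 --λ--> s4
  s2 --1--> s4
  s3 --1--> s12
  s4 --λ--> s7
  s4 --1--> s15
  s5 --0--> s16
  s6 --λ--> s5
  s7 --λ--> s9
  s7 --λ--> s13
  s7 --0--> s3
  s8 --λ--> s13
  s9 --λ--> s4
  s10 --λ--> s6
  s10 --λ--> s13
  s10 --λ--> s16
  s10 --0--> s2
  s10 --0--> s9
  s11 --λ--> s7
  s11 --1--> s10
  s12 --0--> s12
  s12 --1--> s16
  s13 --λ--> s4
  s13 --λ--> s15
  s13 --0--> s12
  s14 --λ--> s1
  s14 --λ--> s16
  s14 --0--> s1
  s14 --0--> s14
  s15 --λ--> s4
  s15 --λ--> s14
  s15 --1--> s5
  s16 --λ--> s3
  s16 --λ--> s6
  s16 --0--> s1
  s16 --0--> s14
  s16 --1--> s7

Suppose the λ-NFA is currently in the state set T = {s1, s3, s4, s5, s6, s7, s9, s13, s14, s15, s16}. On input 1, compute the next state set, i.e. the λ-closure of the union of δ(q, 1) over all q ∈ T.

s3 on 1 → {s12}.
s4 on 1 → {s15}.
s15 on 1 → {s5}.
s16 on 1 → {s7}.
No 1-transition from s1, s5, s6, s7, s9, s13, s14.
Union after reading 1: {s5, s7, s12, s15}.
Now take the λ-closure:
From s7 via λ: add s9, s13.
From s15 via λ: add s4, s14.
From s14 via λ: add s1, s16.
From s1 via λ: add s3.
From s16 via λ: add s6.
No new states can be added; the closed set is {s1, s3, s4, s5, s6, s7, s9, s12, s13, s14, s15, s16}.

{s1, s3, s4, s5, s6, s7, s9, s12, s13, s14, s15, s16}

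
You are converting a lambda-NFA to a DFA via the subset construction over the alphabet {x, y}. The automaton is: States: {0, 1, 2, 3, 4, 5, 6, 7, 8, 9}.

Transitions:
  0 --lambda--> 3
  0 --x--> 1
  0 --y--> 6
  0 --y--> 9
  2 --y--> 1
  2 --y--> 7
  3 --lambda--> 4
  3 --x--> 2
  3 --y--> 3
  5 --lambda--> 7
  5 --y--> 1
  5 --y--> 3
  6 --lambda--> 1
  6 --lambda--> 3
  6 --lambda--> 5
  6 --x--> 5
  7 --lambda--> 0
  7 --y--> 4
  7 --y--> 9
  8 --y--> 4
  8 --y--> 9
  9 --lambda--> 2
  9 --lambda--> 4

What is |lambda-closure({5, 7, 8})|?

6

Start with {5, 7, 8}.
From 7 via lambda: add 0.
From 0 via lambda: add 3.
From 3 via lambda: add 4.
lambda-closure = {0, 3, 4, 5, 7, 8}, which has 6 states.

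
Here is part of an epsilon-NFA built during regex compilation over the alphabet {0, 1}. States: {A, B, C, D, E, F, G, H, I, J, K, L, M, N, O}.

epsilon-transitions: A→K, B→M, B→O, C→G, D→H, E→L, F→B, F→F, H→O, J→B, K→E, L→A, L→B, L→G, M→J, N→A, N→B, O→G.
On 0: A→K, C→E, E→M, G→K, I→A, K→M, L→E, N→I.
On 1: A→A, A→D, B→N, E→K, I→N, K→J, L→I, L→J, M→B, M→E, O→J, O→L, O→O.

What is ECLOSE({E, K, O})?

{A, B, E, G, J, K, L, M, O}

Start with {E, K, O}.
From E via epsilon: add L.
From O via epsilon: add G.
From L via epsilon: add A, B.
From B via epsilon: add M.
From M via epsilon: add J.
No new states can be added; the closed set is {A, B, E, G, J, K, L, M, O}.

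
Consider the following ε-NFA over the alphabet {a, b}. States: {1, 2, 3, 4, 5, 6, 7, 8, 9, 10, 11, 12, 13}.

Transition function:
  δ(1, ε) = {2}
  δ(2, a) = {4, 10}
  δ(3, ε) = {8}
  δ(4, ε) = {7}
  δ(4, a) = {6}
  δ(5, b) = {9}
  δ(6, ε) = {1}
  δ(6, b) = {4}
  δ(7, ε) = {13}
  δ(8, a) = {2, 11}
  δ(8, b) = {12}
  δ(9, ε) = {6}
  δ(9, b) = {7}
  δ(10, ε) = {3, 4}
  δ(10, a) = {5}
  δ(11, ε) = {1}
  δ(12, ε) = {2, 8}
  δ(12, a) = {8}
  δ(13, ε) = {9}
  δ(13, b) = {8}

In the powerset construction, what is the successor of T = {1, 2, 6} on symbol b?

6 on b → {4}.
No b-transition from 1, 2.
Union after reading b: {4}.
Now take the ε-closure:
From 4 via ε: add 7.
From 7 via ε: add 13.
From 13 via ε: add 9.
From 9 via ε: add 6.
From 6 via ε: add 1.
From 1 via ε: add 2.
No new states can be added; the closed set is {1, 2, 4, 6, 7, 9, 13}.

{1, 2, 4, 6, 7, 9, 13}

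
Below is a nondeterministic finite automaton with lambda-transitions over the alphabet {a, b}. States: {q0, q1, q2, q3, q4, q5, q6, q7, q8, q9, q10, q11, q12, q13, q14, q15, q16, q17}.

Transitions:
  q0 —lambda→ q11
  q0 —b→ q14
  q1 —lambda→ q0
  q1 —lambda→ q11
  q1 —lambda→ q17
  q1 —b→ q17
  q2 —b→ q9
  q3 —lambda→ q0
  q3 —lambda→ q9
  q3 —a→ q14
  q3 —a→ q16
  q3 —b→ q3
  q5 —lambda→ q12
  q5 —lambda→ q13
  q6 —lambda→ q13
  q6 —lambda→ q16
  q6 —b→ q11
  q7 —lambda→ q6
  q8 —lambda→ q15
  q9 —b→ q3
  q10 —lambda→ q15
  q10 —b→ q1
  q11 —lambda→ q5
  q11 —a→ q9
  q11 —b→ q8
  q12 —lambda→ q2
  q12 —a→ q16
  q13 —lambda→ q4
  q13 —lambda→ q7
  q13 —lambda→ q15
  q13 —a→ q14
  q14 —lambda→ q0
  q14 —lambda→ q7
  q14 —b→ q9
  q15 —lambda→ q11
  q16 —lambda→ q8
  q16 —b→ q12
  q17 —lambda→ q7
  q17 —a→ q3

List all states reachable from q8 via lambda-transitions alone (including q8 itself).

{q2, q4, q5, q6, q7, q8, q11, q12, q13, q15, q16}

Start with {q8}.
From q8 via lambda: add q15.
From q15 via lambda: add q11.
From q11 via lambda: add q5.
From q5 via lambda: add q12, q13.
From q12 via lambda: add q2.
From q13 via lambda: add q4, q7.
From q7 via lambda: add q6.
From q6 via lambda: add q16.
No new states can be added; the closed set is {q2, q4, q5, q6, q7, q8, q11, q12, q13, q15, q16}.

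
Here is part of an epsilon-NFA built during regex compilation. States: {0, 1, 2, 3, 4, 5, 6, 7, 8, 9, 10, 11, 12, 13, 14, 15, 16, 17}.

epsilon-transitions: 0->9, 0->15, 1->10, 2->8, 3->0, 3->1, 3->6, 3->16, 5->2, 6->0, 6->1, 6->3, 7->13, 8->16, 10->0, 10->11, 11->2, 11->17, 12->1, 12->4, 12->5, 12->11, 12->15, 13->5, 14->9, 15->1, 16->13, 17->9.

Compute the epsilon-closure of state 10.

{0, 1, 2, 5, 8, 9, 10, 11, 13, 15, 16, 17}

Start with {10}.
From 10 via epsilon: add 0, 11.
From 0 via epsilon: add 9, 15.
From 11 via epsilon: add 2, 17.
From 2 via epsilon: add 8.
From 15 via epsilon: add 1.
From 8 via epsilon: add 16.
From 16 via epsilon: add 13.
From 13 via epsilon: add 5.
No new states can be added; the closed set is {0, 1, 2, 5, 8, 9, 10, 11, 13, 15, 16, 17}.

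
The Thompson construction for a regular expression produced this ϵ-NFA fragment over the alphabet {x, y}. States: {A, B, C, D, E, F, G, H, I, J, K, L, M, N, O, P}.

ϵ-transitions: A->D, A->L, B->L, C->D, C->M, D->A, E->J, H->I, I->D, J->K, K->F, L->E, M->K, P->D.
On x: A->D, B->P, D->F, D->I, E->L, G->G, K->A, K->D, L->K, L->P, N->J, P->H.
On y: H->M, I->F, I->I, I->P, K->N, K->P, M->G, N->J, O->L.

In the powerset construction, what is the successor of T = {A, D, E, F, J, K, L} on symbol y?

K on y → {N, P}.
No y-transition from A, D, E, F, J, L.
Union after reading y: {N, P}.
Now take the ϵ-closure:
From P via ϵ: add D.
From D via ϵ: add A.
From A via ϵ: add L.
From L via ϵ: add E.
From E via ϵ: add J.
From J via ϵ: add K.
From K via ϵ: add F.
No new states can be added; the closed set is {A, D, E, F, J, K, L, N, P}.

{A, D, E, F, J, K, L, N, P}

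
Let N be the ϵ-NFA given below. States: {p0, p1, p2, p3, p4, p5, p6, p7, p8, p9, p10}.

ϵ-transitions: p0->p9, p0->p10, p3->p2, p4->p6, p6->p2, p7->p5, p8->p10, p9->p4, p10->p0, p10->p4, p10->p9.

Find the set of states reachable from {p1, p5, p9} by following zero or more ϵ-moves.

{p1, p2, p4, p5, p6, p9}

Start with {p1, p5, p9}.
From p9 via ϵ: add p4.
From p4 via ϵ: add p6.
From p6 via ϵ: add p2.
No new states can be added; the closed set is {p1, p2, p4, p5, p6, p9}.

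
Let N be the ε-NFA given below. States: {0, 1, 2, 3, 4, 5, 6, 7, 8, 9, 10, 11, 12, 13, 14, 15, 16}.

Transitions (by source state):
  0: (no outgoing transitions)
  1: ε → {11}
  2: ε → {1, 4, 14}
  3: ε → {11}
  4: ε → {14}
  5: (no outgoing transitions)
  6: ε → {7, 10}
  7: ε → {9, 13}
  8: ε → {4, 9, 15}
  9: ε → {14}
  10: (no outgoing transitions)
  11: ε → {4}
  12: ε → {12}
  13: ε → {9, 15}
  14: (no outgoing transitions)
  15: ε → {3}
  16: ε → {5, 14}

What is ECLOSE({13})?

{3, 4, 9, 11, 13, 14, 15}

Start with {13}.
From 13 via ε: add 9, 15.
From 9 via ε: add 14.
From 15 via ε: add 3.
From 3 via ε: add 11.
From 11 via ε: add 4.
No new states can be added; the closed set is {3, 4, 9, 11, 13, 14, 15}.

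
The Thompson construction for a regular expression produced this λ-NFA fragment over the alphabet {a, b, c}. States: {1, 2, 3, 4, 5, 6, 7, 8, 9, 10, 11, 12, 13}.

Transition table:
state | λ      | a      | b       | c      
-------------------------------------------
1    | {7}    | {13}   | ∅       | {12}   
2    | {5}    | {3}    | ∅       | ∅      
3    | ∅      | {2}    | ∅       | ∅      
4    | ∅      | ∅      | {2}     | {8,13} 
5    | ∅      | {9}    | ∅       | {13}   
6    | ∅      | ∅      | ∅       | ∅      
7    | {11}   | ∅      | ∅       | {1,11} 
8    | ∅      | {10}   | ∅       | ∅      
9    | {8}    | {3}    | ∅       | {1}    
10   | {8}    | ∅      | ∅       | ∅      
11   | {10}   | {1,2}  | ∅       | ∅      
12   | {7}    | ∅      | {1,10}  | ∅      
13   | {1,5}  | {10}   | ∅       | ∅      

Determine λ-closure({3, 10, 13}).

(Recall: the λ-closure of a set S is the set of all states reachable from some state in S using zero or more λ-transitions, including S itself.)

Start with {3, 10, 13}.
From 10 via λ: add 8.
From 13 via λ: add 1, 5.
From 1 via λ: add 7.
From 7 via λ: add 11.
No new states can be added; the closed set is {1, 3, 5, 7, 8, 10, 11, 13}.

{1, 3, 5, 7, 8, 10, 11, 13}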